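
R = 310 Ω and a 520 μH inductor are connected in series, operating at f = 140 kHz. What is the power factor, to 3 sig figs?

ω = 2πf = 879600 rad/s
X_L = ωL = 457 Ω
Z = 310 + j457 Ω
|Z| = √(310² + 457²) = 553 Ω
∠Z = arctan(457/310) = 55.9°
cos φ = cos(55.9°) = 0.561

0.561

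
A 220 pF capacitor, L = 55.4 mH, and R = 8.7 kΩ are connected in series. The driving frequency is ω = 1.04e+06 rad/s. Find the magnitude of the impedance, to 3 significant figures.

54000 Ω

X_L = ωL = 57600 Ω
X_C = 1/(ωC) = 4370 Ω
Net reactance X = X_L − X_C = 53200 Ω
Z = 8700 + j53200 Ω
|Z| = √(8700² + 53200²) = 54000 Ω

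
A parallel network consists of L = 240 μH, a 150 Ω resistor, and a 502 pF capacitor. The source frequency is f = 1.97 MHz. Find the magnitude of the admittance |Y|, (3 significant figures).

ω = 2πf = 1.238e+07 rad/s
X_L = ωL = 2970 Ω
X_C = 1/(ωC) = 161 Ω
Parallel: admittances add. Y = 1/R + 1/(jωL) + jωC
Y = (0.00667 + j0.00588) S
|Y| = 0.00889 S → |Z| = 1/|Y| = 113 Ω, ∠Z = −∠Y = -41.4°

8.89 mS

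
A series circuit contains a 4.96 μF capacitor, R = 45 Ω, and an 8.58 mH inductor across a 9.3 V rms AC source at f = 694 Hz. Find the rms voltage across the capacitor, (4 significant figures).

9.377 V

ω = 2πf = 4361 rad/s
X_L = ωL = 37.41 Ω
X_C = 1/(ωC) = 46.24 Ω
Net reactance X = X_L − X_C = -8.823 Ω
Z = 45.00 − j8.823 Ω
|Z| = √(45.00² + 8.823²) = 45.86 Ω
I = V/|Z| = 202.8 mA
V_C = I·|Z_C| = 0.2028 × 46.24 = 9.377 V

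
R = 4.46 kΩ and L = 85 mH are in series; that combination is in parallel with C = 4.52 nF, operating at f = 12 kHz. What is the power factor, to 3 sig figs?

ω = 2πf = 75400 rad/s
X_L = ωL = 6410 Ω
X_C = 1/(ωC) = 2930 Ω
Branch 1 (R+jX_L): Z₁ = 4460 + j6410 Ω, |Z₁| = 7810 Ω
Branch 2 (−jX_C): Z₂ = −j2930 Ω
Parallel: Z = Z₁Z₂/(Z₁+Z₂), |Z| = 4050 Ω, ∠Z = -72.8°
cos φ = cos(-72.8°) = 0.296

0.296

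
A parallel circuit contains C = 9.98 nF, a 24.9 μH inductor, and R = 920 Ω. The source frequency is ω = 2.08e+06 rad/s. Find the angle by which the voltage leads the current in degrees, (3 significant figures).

X_L = ωL = 51.8 Ω
X_C = 1/(ωC) = 48.2 Ω
Parallel: admittances add. Y = 1/R + 1/(jωL) + jωC
Y = (0.00109 + j0.00145) S
|Y| = 0.00181 S → |Z| = 1/|Y| = 552 Ω, ∠Z = −∠Y = -53.2°

-53.2°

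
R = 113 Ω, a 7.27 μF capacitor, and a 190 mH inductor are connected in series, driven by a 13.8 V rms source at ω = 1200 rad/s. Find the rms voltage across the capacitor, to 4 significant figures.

9.882 V

X_L = ωL = 228.0 Ω
X_C = 1/(ωC) = 114.6 Ω
Net reactance X = X_L − X_C = 113.4 Ω
Z = 113.0 + j113.4 Ω
|Z| = √(113.0² + 113.4²) = 160.1 Ω
I = V/|Z| = 86.21 mA
V_C = I·|Z_C| = 0.08621 × 114.6 = 9.882 V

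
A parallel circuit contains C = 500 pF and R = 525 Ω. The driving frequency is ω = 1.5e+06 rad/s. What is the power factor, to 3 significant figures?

0.930

X_C = 1/(ωC) = 1330 Ω
Parallel: admittances add. Y = 1/R + jωC
Y = (0.00190 + j0.000750) S
|Y| = 0.00205 S → |Z| = 1/|Y| = 488 Ω, ∠Z = −∠Y = -21.5°
cos φ = cos(-21.5°) = 0.930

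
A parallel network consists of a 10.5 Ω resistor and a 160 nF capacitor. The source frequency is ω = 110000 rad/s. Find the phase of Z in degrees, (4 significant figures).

-10.47°

X_C = 1/(ωC) = 56.82 Ω
Parallel: admittances add. Y = 1/R + jωC
Y = (0.09524 + j0.01760) S
|Y| = 0.09685 S → |Z| = 1/|Y| = 10.33 Ω, ∠Z = −∠Y = -10.47°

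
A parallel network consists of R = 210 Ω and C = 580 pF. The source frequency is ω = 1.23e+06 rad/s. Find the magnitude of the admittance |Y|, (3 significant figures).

X_C = 1/(ωC) = 1400 Ω
Parallel: admittances add. Y = 1/R + jωC
Y = (0.00476 + j0.000713) S
|Y| = 0.00482 S → |Z| = 1/|Y| = 208 Ω, ∠Z = −∠Y = -8.52°

4.82 mS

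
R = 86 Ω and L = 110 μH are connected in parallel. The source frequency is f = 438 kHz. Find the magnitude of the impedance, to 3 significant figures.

ω = 2πf = 2.752e+06 rad/s
X_L = ωL = 303 Ω
Parallel: admittances add. Y = 1/R + 1/(jωL)
Y = (0.0116 − j0.00330) S
|Y| = 0.0121 S → |Z| = 1/|Y| = 82.7 Ω, ∠Z = −∠Y = 15.9°

82.7 Ω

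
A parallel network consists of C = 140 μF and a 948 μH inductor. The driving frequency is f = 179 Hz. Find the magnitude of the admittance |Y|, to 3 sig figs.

ω = 2πf = 1125 rad/s
X_L = ωL = 1.07 Ω
X_C = 1/(ωC) = 6.35 Ω
Parallel: admittances add. Y = 1/(jωL) + jωC
Y = (0 − j0.780) S
|Y| = 0.780 S → |Z| = 1/|Y| = 1.28 Ω, ∠Z = −∠Y = 90.0°

780 mS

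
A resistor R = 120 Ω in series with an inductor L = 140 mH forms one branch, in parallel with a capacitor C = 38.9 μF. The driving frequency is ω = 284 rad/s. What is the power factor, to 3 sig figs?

0.659

X_L = ωL = 39.8 Ω
X_C = 1/(ωC) = 90.5 Ω
Branch 1 (R+jX_L): Z₁ = 120 + j39.8 Ω, |Z₁| = 126 Ω
Branch 2 (−jX_C): Z₂ = −j90.5 Ω
Parallel: Z = Z₁Z₂/(Z₁+Z₂), |Z| = 87.8 Ω, ∠Z = -48.7°
cos φ = cos(-48.7°) = 0.659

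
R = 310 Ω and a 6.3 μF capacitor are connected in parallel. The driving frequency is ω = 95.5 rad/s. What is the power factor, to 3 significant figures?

X_C = 1/(ωC) = 1660 Ω
Parallel: admittances add. Y = 1/R + jωC
Y = (0.00323 + j0.000602) S
|Y| = 0.00328 S → |Z| = 1/|Y| = 305 Ω, ∠Z = −∠Y = -10.6°
cos φ = cos(-10.6°) = 0.983

0.983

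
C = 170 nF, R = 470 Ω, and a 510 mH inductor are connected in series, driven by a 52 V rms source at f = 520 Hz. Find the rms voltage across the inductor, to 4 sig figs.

177.3 V

ω = 2πf = 3267 rad/s
X_L = ωL = 1666 Ω
X_C = 1/(ωC) = 1800 Ω
Net reactance X = X_L − X_C = -134.1 Ω
Z = 470.0 − j134.1 Ω
|Z| = √(470.0² + 134.1²) = 488.8 Ω
I = V/|Z| = 106.4 mA
V_L = I·|Z_L| = 0.1064 × 1666 = 177.3 V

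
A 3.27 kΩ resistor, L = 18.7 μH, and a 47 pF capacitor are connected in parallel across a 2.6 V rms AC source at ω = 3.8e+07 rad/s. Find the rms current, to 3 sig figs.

1.27 mA

X_L = ωL = 711 Ω
X_C = 1/(ωC) = 560 Ω
Parallel: admittances add. Y = 1/R + 1/(jωL) + jωC
Y = (0.000306 + j0.000379) S
|Y| = 0.000487 S → |Z| = 1/|Y| = 2050 Ω, ∠Z = −∠Y = -51.1°
I = V/|Z| = 2.6/2050 = 1.27 mA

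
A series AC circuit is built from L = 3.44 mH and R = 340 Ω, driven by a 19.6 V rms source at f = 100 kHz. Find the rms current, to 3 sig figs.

8.96 mA

ω = 2πf = 628300 rad/s
X_L = ωL = 2160 Ω
Z = 340 + j2160 Ω
|Z| = √(340² + 2160²) = 2190 Ω
I = V/|Z| = 19.6/2190 = 8.96 mA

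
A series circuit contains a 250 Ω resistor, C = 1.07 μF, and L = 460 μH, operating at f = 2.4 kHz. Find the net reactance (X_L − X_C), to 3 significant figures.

ω = 2πf = 15080 rad/s
X_L = ωL = 6.94 Ω
X_C = 1/(ωC) = 62.0 Ω
X = 6.94 − 62.0 = -55.0 Ω

-55.0 Ω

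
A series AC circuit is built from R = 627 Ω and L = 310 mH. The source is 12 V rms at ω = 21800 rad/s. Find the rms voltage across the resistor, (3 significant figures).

X_L = ωL = 6760 Ω
Z = 627 + j6760 Ω
|Z| = √(627² + 6760²) = 6790 Ω
I = V/|Z| = 1.77 mA
V_R = I·|Z_R| = 0.00177 × 627 = 1.11 V

1.11 V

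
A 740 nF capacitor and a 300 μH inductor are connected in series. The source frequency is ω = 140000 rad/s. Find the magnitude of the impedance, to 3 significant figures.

X_L = ωL = 42.0 Ω
X_C = 1/(ωC) = 9.65 Ω
Net reactance X = X_L − X_C = 32.3 Ω
Z = j32.3 Ω
|Z| = √(0² + 32.3²) = 32.3 Ω

32.3 Ω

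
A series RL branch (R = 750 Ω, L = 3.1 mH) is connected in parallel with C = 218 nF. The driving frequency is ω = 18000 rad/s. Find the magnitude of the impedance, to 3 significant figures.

247 Ω

X_L = ωL = 55.8 Ω
X_C = 1/(ωC) = 255 Ω
Branch 1 (R+jX_L): Z₁ = 750 + j55.8 Ω, |Z₁| = 752 Ω
Branch 2 (−jX_C): Z₂ = −j255 Ω
Parallel: Z = Z₁Z₂/(Z₁+Z₂), |Z| = 247 Ω, ∠Z = -70.9°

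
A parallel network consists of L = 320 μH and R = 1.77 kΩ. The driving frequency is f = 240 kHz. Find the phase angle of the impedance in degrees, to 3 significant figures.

ω = 2πf = 1.508e+06 rad/s
X_L = ωL = 483 Ω
Parallel: admittances add. Y = 1/R + 1/(jωL)
Y = (0.000565 − j0.00207) S
|Y| = 0.00215 S → |Z| = 1/|Y| = 466 Ω, ∠Z = −∠Y = 74.8°

74.8°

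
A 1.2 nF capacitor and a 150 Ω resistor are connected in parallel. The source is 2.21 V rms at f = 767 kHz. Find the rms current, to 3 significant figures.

19.5 mA

ω = 2πf = 4.819e+06 rad/s
X_C = 1/(ωC) = 173 Ω
Parallel: admittances add. Y = 1/R + jωC
Y = (0.00667 + j0.00578) S
|Y| = 0.00883 S → |Z| = 1/|Y| = 113 Ω, ∠Z = −∠Y = -40.9°
I = V/|Z| = 2.21/113 = 19.5 mA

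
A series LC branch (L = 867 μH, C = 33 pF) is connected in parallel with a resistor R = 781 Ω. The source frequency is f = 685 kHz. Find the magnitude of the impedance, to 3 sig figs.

ω = 2πf = 4.304e+06 rad/s
X_L = ωL = 3730 Ω
X_C = 1/(ωC) = 7040 Ω
Branch 1: Z₁ = R = 781 Ω
Branch 2 (series LC): Z₂ = j(X_L − X_C) = −j3310 Ω
Parallel: Z = Z₁Z₂/(Z₁+Z₂), |Z| = 760 Ω, ∠Z = -13.3°

760 Ω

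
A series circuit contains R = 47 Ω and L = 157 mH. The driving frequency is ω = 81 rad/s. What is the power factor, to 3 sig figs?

X_L = ωL = 12.7 Ω
Z = 47.0 + j12.7 Ω
|Z| = √(47.0² + 12.7²) = 48.7 Ω
∠Z = arctan(12.7/47.0) = 15.1°
cos φ = cos(15.1°) = 0.965

0.965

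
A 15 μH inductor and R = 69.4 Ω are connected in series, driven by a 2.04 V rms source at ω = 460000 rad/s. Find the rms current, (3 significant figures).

X_L = ωL = 6.90 Ω
Z = 69.4 + j6.90 Ω
|Z| = √(69.4² + 6.90²) = 69.7 Ω
I = V/|Z| = 2.04/69.7 = 29.3 mA

29.3 mA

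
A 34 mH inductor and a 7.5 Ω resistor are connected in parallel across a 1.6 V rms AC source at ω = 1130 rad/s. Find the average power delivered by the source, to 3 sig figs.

341 mW

X_L = ωL = 38.4 Ω
Parallel: admittances add. Y = 1/R + 1/(jωL)
Y = (0.133 − j0.0260) S
|Y| = 0.136 S → |Z| = 1/|Y| = 7.36 Ω, ∠Z = −∠Y = 11.0°
I = V/|Z| = 217 mA
P = VI cos φ = 1.6 × 0.217 × cos(11.0°) = 341 mW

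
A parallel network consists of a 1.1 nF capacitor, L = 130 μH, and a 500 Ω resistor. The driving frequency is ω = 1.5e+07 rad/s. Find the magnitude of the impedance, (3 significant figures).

62.1 Ω

X_L = ωL = 1950 Ω
X_C = 1/(ωC) = 60.6 Ω
Parallel: admittances add. Y = 1/R + 1/(jωL) + jωC
Y = (0.00200 + j0.0160) S
|Y| = 0.0161 S → |Z| = 1/|Y| = 62.1 Ω, ∠Z = −∠Y = -82.9°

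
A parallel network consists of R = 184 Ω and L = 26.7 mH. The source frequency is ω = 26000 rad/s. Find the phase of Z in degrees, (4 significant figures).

X_L = ωL = 694.2 Ω
Parallel: admittances add. Y = 1/R + 1/(jωL)
Y = (0.005435 − j0.001441) S
|Y| = 0.005622 S → |Z| = 1/|Y| = 177.9 Ω, ∠Z = −∠Y = 14.85°

14.85°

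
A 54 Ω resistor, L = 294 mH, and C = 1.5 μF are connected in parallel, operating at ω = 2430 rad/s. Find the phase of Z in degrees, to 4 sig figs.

X_L = ωL = 714.4 Ω
X_C = 1/(ωC) = 274.3 Ω
Parallel: admittances add. Y = 1/R + 1/(jωL) + jωC
Y = (0.01852 + j0.002245) S
|Y| = 0.01865 S → |Z| = 1/|Y| = 53.61 Ω, ∠Z = −∠Y = -6.913°

-6.913°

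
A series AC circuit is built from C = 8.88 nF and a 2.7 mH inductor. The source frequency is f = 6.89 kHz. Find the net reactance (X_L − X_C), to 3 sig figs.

-2480 Ω

ω = 2πf = 43290 rad/s
X_L = ωL = 117 Ω
X_C = 1/(ωC) = 2600 Ω
X = 117 − 2600 = -2480 Ω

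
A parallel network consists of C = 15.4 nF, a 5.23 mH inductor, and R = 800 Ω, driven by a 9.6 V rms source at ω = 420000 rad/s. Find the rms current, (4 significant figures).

58.96 mA

X_L = ωL = 2197 Ω
X_C = 1/(ωC) = 154.6 Ω
Parallel: admittances add. Y = 1/R + 1/(jωL) + jωC
Y = (0.001250 + j0.006013) S
|Y| = 0.006141 S → |Z| = 1/|Y| = 162.8 Ω, ∠Z = −∠Y = -78.26°
I = V/|Z| = 9.6/162.8 = 58.96 mA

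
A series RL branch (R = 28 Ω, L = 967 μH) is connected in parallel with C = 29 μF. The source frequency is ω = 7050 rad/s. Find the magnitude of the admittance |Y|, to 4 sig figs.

X_L = ωL = 6.817 Ω
X_C = 1/(ωC) = 4.891 Ω
Branch 1 (R+jX_L): Z₁ = 28.00 + j6.817 Ω, |Z₁| = 28.82 Ω
Branch 2 (−jX_C): Z₂ = −j4.891 Ω
Parallel: Z = Z₁Z₂/(Z₁+Z₂), |Z| = 5.022 Ω, ∠Z = -80.25°
|Y| = 1/|Z| = 199.1 mS

199.1 mS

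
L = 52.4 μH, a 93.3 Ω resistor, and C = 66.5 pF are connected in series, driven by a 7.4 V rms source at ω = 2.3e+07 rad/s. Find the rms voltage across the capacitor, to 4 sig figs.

X_L = ωL = 1205 Ω
X_C = 1/(ωC) = 653.8 Ω
Net reactance X = X_L − X_C = 551.4 Ω
Z = 93.30 + j551.4 Ω
|Z| = √(93.30² + 551.4²) = 559.2 Ω
I = V/|Z| = 13.23 mA
V_C = I·|Z_C| = 0.01323 × 653.8 = 8.652 V

8.652 V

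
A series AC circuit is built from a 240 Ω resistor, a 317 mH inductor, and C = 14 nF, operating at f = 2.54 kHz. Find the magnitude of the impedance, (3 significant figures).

631 Ω

ω = 2πf = 15960 rad/s
X_L = ωL = 5060 Ω
X_C = 1/(ωC) = 4480 Ω
Net reactance X = X_L − X_C = 583 Ω
Z = 240 + j583 Ω
|Z| = √(240² + 583²) = 631 Ω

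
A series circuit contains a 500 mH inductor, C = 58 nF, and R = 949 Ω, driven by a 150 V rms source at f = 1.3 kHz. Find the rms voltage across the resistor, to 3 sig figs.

65.0 V

ω = 2πf = 8168 rad/s
X_L = ωL = 4080 Ω
X_C = 1/(ωC) = 2110 Ω
Net reactance X = X_L − X_C = 1970 Ω
Z = 949 + j1970 Ω
|Z| = √(949² + 1970²) = 2190 Ω
I = V/|Z| = 68.5 mA
V_R = I·|Z_R| = 0.0685 × 949 = 65.0 V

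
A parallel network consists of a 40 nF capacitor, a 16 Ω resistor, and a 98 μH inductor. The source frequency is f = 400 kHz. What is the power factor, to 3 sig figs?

ω = 2πf = 2.513e+06 rad/s
X_L = ωL = 246 Ω
X_C = 1/(ωC) = 9.95 Ω
Parallel: admittances add. Y = 1/R + 1/(jωL) + jωC
Y = (0.0625 + j0.0965) S
|Y| = 0.115 S → |Z| = 1/|Y| = 8.70 Ω, ∠Z = −∠Y = -57.1°
cos φ = cos(-57.1°) = 0.544

0.544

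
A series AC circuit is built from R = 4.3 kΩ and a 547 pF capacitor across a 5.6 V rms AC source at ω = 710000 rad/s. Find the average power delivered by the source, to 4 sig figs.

X_C = 1/(ωC) = 2575 Ω
Z = 4300 − j2575 Ω
|Z| = √(4300² + 2575²) = 5012 Ω
∠Z = arctan(-2575/4300) = -30.91°
I = V/|Z| = 1.117 mA
P = VI cos φ = 5.6 × 0.001117 × cos(-30.91°) = 5.368 mW

5.368 mW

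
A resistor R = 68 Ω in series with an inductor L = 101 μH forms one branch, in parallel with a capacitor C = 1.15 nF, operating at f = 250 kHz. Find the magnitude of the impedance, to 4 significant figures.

ω = 2πf = 1.571e+06 rad/s
X_L = ωL = 158.7 Ω
X_C = 1/(ωC) = 553.6 Ω
Branch 1 (R+jX_L): Z₁ = 68.00 + j158.7 Ω, |Z₁| = 172.6 Ω
Branch 2 (−jX_C): Z₂ = −j553.6 Ω
Parallel: Z = Z₁Z₂/(Z₁+Z₂), |Z| = 238.4 Ω, ∠Z = 57.03°

238.4 Ω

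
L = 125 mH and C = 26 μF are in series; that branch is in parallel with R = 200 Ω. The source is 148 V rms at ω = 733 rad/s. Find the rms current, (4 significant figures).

3.852 A

X_L = ωL = 91.62 Ω
X_C = 1/(ωC) = 52.47 Ω
Branch 1: Z₁ = R = 200.0 Ω
Branch 2 (series LC): Z₂ = j(X_L − X_C) = j39.15 Ω
Parallel: Z = Z₁Z₂/(Z₁+Z₂), |Z| = 38.42 Ω, ∠Z = 78.92°
I = V/|Z| = 148/38.42 = 3.852 A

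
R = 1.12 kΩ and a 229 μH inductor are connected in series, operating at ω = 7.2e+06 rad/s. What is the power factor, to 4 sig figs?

0.5619

X_L = ωL = 1649 Ω
Z = 1120 + j1649 Ω
|Z| = √(1120² + 1649²) = 1993 Ω
∠Z = arctan(1649/1120) = 55.81°
cos φ = cos(55.81°) = 0.5619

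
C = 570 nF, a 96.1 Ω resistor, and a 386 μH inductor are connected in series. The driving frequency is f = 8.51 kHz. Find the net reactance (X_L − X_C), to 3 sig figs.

-12.2 Ω

ω = 2πf = 53470 rad/s
X_L = ωL = 20.6 Ω
X_C = 1/(ωC) = 32.8 Ω
X = 20.6 − 32.8 = -12.2 Ω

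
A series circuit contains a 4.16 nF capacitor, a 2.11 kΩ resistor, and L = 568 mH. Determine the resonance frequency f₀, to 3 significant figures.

3.27 kHz

ω₀ = 1/√(LC) = 1/√(0.568 × 4.16e-09) = 20570 rad/s
f₀ = ω₀/(2π) = 3.27 kHz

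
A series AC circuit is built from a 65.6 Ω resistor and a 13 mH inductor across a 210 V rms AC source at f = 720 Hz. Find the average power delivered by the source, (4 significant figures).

372.7 W

ω = 2πf = 4524 rad/s
X_L = ωL = 58.81 Ω
Z = 65.60 + j58.81 Ω
|Z| = √(65.60² + 58.81²) = 88.10 Ω
∠Z = arctan(58.81/65.60) = 41.88°
I = V/|Z| = 2.384 A
P = VI cos φ = 210 × 2.384 × cos(41.88°) = 372.7 W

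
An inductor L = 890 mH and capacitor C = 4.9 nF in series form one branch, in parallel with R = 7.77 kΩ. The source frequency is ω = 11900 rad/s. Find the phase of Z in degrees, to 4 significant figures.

X_L = ωL = 10590 Ω
X_C = 1/(ωC) = 17150 Ω
Branch 1: Z₁ = R = 7770 Ω
Branch 2 (series LC): Z₂ = j(X_L − X_C) = −j6559 Ω
Parallel: Z = Z₁Z₂/(Z₁+Z₂), |Z| = 5012 Ω, ∠Z = -49.83°

-49.83°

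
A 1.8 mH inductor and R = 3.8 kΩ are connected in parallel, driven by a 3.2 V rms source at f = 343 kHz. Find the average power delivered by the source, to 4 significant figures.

ω = 2πf = 2.155e+06 rad/s
X_L = ωL = 3879 Ω
Parallel: admittances add. Y = 1/R + 1/(jωL)
Y = (0.0002632 − j0.0002578) S
|Y| = 0.0003684 S → |Z| = 1/|Y| = 2715 Ω, ∠Z = −∠Y = 44.41°
I = V/|Z| = 1.179 mA
P = VI cos φ = 3.2 × 0.001179 × cos(44.41°) = 2.695 mW

2.695 mW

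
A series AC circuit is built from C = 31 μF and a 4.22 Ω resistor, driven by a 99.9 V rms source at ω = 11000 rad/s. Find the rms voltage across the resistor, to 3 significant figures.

82.0 V

X_C = 1/(ωC) = 2.93 Ω
Z = 4.22 − j2.93 Ω
|Z| = √(4.22² + 2.93²) = 5.14 Ω
I = V/|Z| = 19.4 A
V_R = I·|Z_R| = 19.4 × 4.22 = 82.0 V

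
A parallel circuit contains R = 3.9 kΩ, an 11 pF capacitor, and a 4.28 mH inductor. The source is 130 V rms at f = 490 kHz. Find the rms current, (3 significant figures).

ω = 2πf = 3.079e+06 rad/s
X_L = ωL = 13200 Ω
X_C = 1/(ωC) = 29500 Ω
Parallel: admittances add. Y = 1/R + 1/(jωL) + jωC
Y = (0.000256 − j4.2e-05) S
|Y| = 0.000260 S → |Z| = 1/|Y| = 3850 Ω, ∠Z = −∠Y = 9.31°
I = V/|Z| = 130/3850 = 33.8 mA

33.8 mA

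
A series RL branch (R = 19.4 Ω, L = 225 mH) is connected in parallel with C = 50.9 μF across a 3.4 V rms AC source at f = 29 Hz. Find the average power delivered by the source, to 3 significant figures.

ω = 2πf = 182.2 rad/s
X_L = ωL = 41.0 Ω
X_C = 1/(ωC) = 108 Ω
Branch 1 (R+jX_L): Z₁ = 19.4 + j41.0 Ω, |Z₁| = 45.4 Ω
Branch 2 (−jX_C): Z₂ = −j108 Ω
Parallel: Z = Z₁Z₂/(Z₁+Z₂), |Z| = 70.3 Ω, ∠Z = 48.5°
I = V/|Z| = 48.4 mA
P = VI cos φ = 3.4 × 0.0484 × cos(48.5°) = 109 mW

109 mW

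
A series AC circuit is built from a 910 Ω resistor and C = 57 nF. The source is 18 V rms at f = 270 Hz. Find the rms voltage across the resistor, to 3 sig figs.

1.58 V

ω = 2πf = 1696 rad/s
X_C = 1/(ωC) = 10300 Ω
Z = 910 − j10300 Ω
|Z| = √(910² + 10300²) = 10400 Ω
I = V/|Z| = 1.73 mA
V_R = I·|Z_R| = 0.00173 × 910 = 1.58 V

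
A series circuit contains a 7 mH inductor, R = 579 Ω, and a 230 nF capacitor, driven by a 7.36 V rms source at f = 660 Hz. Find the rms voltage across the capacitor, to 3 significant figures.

6.58 V

ω = 2πf = 4147 rad/s
X_L = ωL = 29.0 Ω
X_C = 1/(ωC) = 1050 Ω
Net reactance X = X_L − X_C = -1020 Ω
Z = 579 − j1020 Ω
|Z| = √(579² + 1020²) = 1170 Ω
I = V/|Z| = 6.28 mA
V_C = I·|Z_C| = 0.00628 × 1050 = 6.58 V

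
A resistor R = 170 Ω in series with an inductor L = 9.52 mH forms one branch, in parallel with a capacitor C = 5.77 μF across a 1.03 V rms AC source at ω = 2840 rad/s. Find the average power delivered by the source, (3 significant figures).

X_L = ωL = 27.0 Ω
X_C = 1/(ωC) = 61.0 Ω
Branch 1 (R+jX_L): Z₁ = 170 + j27.0 Ω, |Z₁| = 172 Ω
Branch 2 (−jX_C): Z₂ = −j61.0 Ω
Parallel: Z = Z₁Z₂/(Z₁+Z₂), |Z| = 60.6 Ω, ∠Z = -69.7°
I = V/|Z| = 17.0 mA
P = VI cos φ = 1.03 × 0.0170 × cos(-69.7°) = 6.09 mW

6.09 mW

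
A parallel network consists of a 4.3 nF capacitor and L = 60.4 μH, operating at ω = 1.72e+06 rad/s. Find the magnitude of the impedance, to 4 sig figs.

X_L = ωL = 103.9 Ω
X_C = 1/(ωC) = 135.2 Ω
Parallel: admittances add. Y = 1/(jωL) + jωC
Y = (0 − j0.002230) S
|Y| = 0.002230 S → |Z| = 1/|Y| = 448.5 Ω, ∠Z = −∠Y = 90.00°

448.5 Ω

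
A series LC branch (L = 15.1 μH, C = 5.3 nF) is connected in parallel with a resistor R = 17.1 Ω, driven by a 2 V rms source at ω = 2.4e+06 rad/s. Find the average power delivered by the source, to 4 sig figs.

233.9 mW

X_L = ωL = 36.24 Ω
X_C = 1/(ωC) = 78.62 Ω
Branch 1: Z₁ = R = 17.10 Ω
Branch 2 (series LC): Z₂ = j(X_L − X_C) = −j42.38 Ω
Parallel: Z = Z₁Z₂/(Z₁+Z₂), |Z| = 15.86 Ω, ∠Z = -21.98°
I = V/|Z| = 126.1 mA
P = VI cos φ = 2 × 0.1261 × cos(-21.98°) = 233.9 mW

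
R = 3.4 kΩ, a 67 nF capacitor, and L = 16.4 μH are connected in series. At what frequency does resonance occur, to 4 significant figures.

ω₀ = 1/√(LC) = 1/√(1.64e-05 × 6.7e-08) = 954000 rad/s
f₀ = ω₀/(2π) = 151.8 kHz

151.8 kHz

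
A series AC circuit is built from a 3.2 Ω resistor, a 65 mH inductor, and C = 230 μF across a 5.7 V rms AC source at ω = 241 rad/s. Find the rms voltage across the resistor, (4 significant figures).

4.577 V

X_L = ωL = 15.67 Ω
X_C = 1/(ωC) = 18.04 Ω
Net reactance X = X_L − X_C = -2.376 Ω
Z = 3.200 − j2.376 Ω
|Z| = √(3.200² + 2.376²) = 3.986 Ω
I = V/|Z| = 1.430 A
V_R = I·|Z_R| = 1.430 × 3.200 = 4.577 V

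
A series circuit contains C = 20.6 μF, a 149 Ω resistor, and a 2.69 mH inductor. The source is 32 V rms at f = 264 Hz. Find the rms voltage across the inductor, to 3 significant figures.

ω = 2πf = 1659 rad/s
X_L = ωL = 4.46 Ω
X_C = 1/(ωC) = 29.3 Ω
Net reactance X = X_L − X_C = -24.8 Ω
Z = 149 − j24.8 Ω
|Z| = √(149² + 24.8²) = 151 Ω
I = V/|Z| = 212 mA
V_L = I·|Z_L| = 0.212 × 4.46 = 0.945 V

0.945 V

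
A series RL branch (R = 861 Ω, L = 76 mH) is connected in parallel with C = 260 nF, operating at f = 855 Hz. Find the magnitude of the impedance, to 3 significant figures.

746 Ω

ω = 2πf = 5372 rad/s
X_L = ωL = 408 Ω
X_C = 1/(ωC) = 716 Ω
Branch 1 (R+jX_L): Z₁ = 861 + j408 Ω, |Z₁| = 953 Ω
Branch 2 (−jX_C): Z₂ = −j716 Ω
Parallel: Z = Z₁Z₂/(Z₁+Z₂), |Z| = 746 Ω, ∠Z = -45.0°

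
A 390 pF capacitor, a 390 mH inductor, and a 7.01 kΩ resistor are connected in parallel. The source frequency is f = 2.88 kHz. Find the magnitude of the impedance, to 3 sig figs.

ω = 2πf = 18100 rad/s
X_L = ωL = 7060 Ω
X_C = 1/(ωC) = 142000 Ω
Parallel: admittances add. Y = 1/R + 1/(jωL) + jωC
Y = (0.000143 − j0.000135) S
|Y| = 0.000196 S → |Z| = 1/|Y| = 5100 Ω, ∠Z = −∠Y = 43.3°

5100 Ω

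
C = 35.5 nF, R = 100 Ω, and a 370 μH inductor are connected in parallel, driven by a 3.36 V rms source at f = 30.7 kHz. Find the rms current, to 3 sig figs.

41.3 mA

ω = 2πf = 192900 rad/s
X_L = ωL = 71.4 Ω
X_C = 1/(ωC) = 146 Ω
Parallel: admittances add. Y = 1/R + 1/(jωL) + jωC
Y = (0.0100 − j0.00716) S
|Y| = 0.0123 S → |Z| = 1/|Y| = 81.3 Ω, ∠Z = −∠Y = 35.6°
I = V/|Z| = 3.36/81.3 = 41.3 mA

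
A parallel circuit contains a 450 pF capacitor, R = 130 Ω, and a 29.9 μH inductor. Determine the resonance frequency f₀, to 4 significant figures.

ω₀ = 1/√(LC) = 1/√(2.99e-05 × 4.5e-10) = 8.621e+06 rad/s
f₀ = ω₀/(2π) = 1.372 MHz

1.372 MHz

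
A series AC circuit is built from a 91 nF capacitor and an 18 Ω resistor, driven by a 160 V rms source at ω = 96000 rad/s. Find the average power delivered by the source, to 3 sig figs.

34.3 W

X_C = 1/(ωC) = 114 Ω
Z = 18.0 − j114 Ω
|Z| = √(18.0² + 114²) = 116 Ω
∠Z = arctan(-114/18.0) = -81.1°
I = V/|Z| = 1.38 A
P = VI cos φ = 160 × 1.38 × cos(-81.1°) = 34.3 W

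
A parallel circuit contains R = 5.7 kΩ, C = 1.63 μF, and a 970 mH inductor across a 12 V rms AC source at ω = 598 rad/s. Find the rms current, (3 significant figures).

X_L = ωL = 580 Ω
X_C = 1/(ωC) = 1030 Ω
Parallel: admittances add. Y = 1/R + 1/(jωL) + jωC
Y = (0.000175 − j0.000749) S
|Y| = 0.000769 S → |Z| = 1/|Y| = 1300 Ω, ∠Z = −∠Y = 76.8°
I = V/|Z| = 12/1300 = 9.23 mA

9.23 mA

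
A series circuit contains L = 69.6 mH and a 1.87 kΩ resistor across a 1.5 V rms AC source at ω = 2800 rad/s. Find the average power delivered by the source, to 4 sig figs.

X_L = ωL = 194.9 Ω
Z = 1870 + j194.9 Ω
|Z| = √(1870² + 194.9²) = 1880 Ω
∠Z = arctan(194.9/1870) = 5.950°
I = V/|Z| = 797.8 μA
P = VI cos φ = 1.5 × 0.0007978 × cos(5.950°) = 1.190 mW

1.190 mW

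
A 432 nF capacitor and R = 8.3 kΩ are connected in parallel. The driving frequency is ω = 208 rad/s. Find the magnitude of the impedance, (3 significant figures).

X_C = 1/(ωC) = 11100 Ω
Parallel: admittances add. Y = 1/R + jωC
Y = (0.000120 + j8.99e-05) S
|Y| = 0.000150 S → |Z| = 1/|Y| = 6650 Ω, ∠Z = −∠Y = -36.7°

6650 Ω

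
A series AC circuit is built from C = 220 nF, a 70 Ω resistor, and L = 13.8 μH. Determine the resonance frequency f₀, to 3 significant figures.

ω₀ = 1/√(LC) = 1/√(1.38e-05 × 2.2e-07) = 573900 rad/s
f₀ = ω₀/(2π) = 91.3 kHz

91.3 kHz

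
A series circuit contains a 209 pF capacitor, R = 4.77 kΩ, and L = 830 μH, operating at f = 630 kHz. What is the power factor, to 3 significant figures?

ω = 2πf = 3.958e+06 rad/s
X_L = ωL = 3290 Ω
X_C = 1/(ωC) = 1210 Ω
Net reactance X = X_L − X_C = 2080 Ω
Z = 4770 + j2080 Ω
|Z| = √(4770² + 2080²) = 5200 Ω
∠Z = arctan(2080/4770) = 23.5°
cos φ = cos(23.5°) = 0.917

0.917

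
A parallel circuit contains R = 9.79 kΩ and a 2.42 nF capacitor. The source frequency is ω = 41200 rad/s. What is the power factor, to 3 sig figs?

0.716

X_C = 1/(ωC) = 10000 Ω
Parallel: admittances add. Y = 1/R + jωC
Y = (0.000102 + j9.97e-05) S
|Y| = 0.000143 S → |Z| = 1/|Y| = 7010 Ω, ∠Z = −∠Y = -44.3°
cos φ = cos(-44.3°) = 0.716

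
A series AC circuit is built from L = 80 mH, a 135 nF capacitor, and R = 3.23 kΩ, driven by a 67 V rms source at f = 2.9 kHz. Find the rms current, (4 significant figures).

ω = 2πf = 18220 rad/s
X_L = ωL = 1458 Ω
X_C = 1/(ωC) = 406.5 Ω
Net reactance X = X_L − X_C = 1051 Ω
Z = 3230 + j1051 Ω
|Z| = √(3230² + 1051²) = 3397 Ω
I = V/|Z| = 67/3397 = 19.72 mA

19.72 mA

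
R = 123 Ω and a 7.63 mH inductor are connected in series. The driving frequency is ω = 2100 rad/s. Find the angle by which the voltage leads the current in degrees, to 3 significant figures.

7.42°

X_L = ωL = 16.0 Ω
Z = 123 + j16.0 Ω
|Z| = √(123² + 16.0²) = 124 Ω
∠Z = arctan(16.0/123) = 7.42°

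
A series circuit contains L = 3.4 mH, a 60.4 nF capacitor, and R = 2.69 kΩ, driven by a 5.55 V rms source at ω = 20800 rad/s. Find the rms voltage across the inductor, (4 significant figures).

0.1409 V

X_L = ωL = 70.72 Ω
X_C = 1/(ωC) = 796.0 Ω
Net reactance X = X_L − X_C = -725.3 Ω
Z = 2690 − j725.3 Ω
|Z| = √(2690² + 725.3²) = 2786 Ω
I = V/|Z| = 1.992 mA
V_L = I·|Z_L| = 0.001992 × 70.72 = 0.1409 V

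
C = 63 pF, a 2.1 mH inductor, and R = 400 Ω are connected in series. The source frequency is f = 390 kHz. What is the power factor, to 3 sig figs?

0.288

ω = 2πf = 2.45e+06 rad/s
X_L = ωL = 5150 Ω
X_C = 1/(ωC) = 6480 Ω
Net reactance X = X_L − X_C = -1330 Ω
Z = 400 − j1330 Ω
|Z| = √(400² + 1330²) = 1390 Ω
∠Z = arctan(-1330/400) = -73.3°
cos φ = cos(-73.3°) = 0.288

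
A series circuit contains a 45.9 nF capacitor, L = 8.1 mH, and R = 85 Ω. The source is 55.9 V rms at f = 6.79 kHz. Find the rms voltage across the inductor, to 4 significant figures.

ω = 2πf = 42660 rad/s
X_L = ωL = 345.6 Ω
X_C = 1/(ωC) = 510.7 Ω
Net reactance X = X_L − X_C = -165.1 Ω
Z = 85.00 − j165.1 Ω
|Z| = √(85.00² + 165.1²) = 185.7 Ω
I = V/|Z| = 301.0 mA
V_L = I·|Z_L| = 0.3010 × 345.6 = 104.0 V

104.0 V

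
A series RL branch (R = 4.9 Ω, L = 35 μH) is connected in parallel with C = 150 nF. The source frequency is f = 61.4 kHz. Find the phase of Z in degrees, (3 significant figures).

ω = 2πf = 385800 rad/s
X_L = ωL = 13.5 Ω
X_C = 1/(ωC) = 17.3 Ω
Branch 1 (R+jX_L): Z₁ = 4.90 + j13.5 Ω, |Z₁| = 14.4 Ω
Branch 2 (−jX_C): Z₂ = −j17.3 Ω
Parallel: Z = Z₁Z₂/(Z₁+Z₂), |Z| = 40.1 Ω, ∠Z = 17.7°

17.7°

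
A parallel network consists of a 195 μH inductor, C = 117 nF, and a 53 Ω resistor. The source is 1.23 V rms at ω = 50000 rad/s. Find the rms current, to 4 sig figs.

X_L = ωL = 9.750 Ω
X_C = 1/(ωC) = 170.9 Ω
Parallel: admittances add. Y = 1/R + 1/(jωL) + jωC
Y = (0.01887 − j0.09671) S
|Y| = 0.09854 S → |Z| = 1/|Y| = 10.15 Ω, ∠Z = −∠Y = 78.96°
I = V/|Z| = 1.23/10.15 = 121.2 mA

121.2 mA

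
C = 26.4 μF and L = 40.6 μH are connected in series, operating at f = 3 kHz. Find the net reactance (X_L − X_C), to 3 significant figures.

ω = 2πf = 18850 rad/s
X_L = ωL = 0.765 Ω
X_C = 1/(ωC) = 2.01 Ω
X = 0.765 − 2.01 = -1.24 Ω

-1.24 Ω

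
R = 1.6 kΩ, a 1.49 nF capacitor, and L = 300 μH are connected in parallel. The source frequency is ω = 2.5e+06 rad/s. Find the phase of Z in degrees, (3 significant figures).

-75.4°

X_L = ωL = 750 Ω
X_C = 1/(ωC) = 268 Ω
Parallel: admittances add. Y = 1/R + 1/(jωL) + jωC
Y = (0.000625 + j0.00239) S
|Y| = 0.00247 S → |Z| = 1/|Y| = 405 Ω, ∠Z = −∠Y = -75.4°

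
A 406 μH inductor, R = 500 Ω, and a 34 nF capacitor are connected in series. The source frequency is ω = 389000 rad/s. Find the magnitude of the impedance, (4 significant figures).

X_L = ωL = 157.9 Ω
X_C = 1/(ωC) = 75.61 Ω
Net reactance X = X_L − X_C = 82.33 Ω
Z = 500.0 + j82.33 Ω
|Z| = √(500.0² + 82.33²) = 506.7 Ω

506.7 Ω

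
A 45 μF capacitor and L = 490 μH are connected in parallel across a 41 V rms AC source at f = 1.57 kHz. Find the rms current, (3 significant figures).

9.72 A

ω = 2πf = 9865 rad/s
X_L = ωL = 4.83 Ω
X_C = 1/(ωC) = 2.25 Ω
Parallel: admittances add. Y = 1/(jωL) + jωC
Y = (0 + j0.237) S
|Y| = 0.237 S → |Z| = 1/|Y| = 4.22 Ω, ∠Z = −∠Y = -90.0°
I = V/|Z| = 41/4.22 = 9.72 A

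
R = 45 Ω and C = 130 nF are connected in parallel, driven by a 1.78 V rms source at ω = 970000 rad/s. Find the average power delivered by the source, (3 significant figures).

70.4 mW

X_C = 1/(ωC) = 7.93 Ω
Parallel: admittances add. Y = 1/R + jωC
Y = (0.0222 + j0.126) S
|Y| = 0.128 S → |Z| = 1/|Y| = 7.81 Ω, ∠Z = −∠Y = -80.0°
I = V/|Z| = 228 mA
P = VI cos φ = 1.78 × 0.228 × cos(-80.0°) = 70.4 mW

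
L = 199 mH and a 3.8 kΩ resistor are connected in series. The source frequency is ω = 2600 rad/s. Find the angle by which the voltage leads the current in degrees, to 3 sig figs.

X_L = ωL = 517 Ω
Z = 3800 + j517 Ω
|Z| = √(3800² + 517²) = 3840 Ω
∠Z = arctan(517/3800) = 7.75°

7.75°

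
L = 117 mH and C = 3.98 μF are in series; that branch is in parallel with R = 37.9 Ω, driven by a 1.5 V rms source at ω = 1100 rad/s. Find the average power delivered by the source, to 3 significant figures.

59.4 mW

X_L = ωL = 129 Ω
X_C = 1/(ωC) = 228 Ω
Branch 1: Z₁ = R = 37.9 Ω
Branch 2 (series LC): Z₂ = j(X_L − X_C) = −j99.7 Ω
Parallel: Z = Z₁Z₂/(Z₁+Z₂), |Z| = 35.4 Ω, ∠Z = -20.8°
I = V/|Z| = 42.3 mA
P = VI cos φ = 1.5 × 0.0423 × cos(-20.8°) = 59.4 mW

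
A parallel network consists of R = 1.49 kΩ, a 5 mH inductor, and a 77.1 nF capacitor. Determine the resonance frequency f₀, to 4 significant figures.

ω₀ = 1/√(LC) = 1/√(0.005 × 7.71e-08) = 50930 rad/s
f₀ = ω₀/(2π) = 8.106 kHz

8.106 kHz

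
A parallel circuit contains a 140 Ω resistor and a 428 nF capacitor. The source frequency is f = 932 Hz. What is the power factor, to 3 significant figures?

0.944

ω = 2πf = 5856 rad/s
X_C = 1/(ωC) = 399 Ω
Parallel: admittances add. Y = 1/R + jωC
Y = (0.00714 + j0.00251) S
|Y| = 0.00757 S → |Z| = 1/|Y| = 132 Ω, ∠Z = −∠Y = -19.3°
cos φ = cos(-19.3°) = 0.944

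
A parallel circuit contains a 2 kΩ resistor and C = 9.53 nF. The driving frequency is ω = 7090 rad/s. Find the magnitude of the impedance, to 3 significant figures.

X_C = 1/(ωC) = 14800 Ω
Parallel: admittances add. Y = 1/R + jωC
Y = (0.000500 + j6.76e-05) S
|Y| = 0.000505 S → |Z| = 1/|Y| = 1980 Ω, ∠Z = −∠Y = -7.70°

1980 Ω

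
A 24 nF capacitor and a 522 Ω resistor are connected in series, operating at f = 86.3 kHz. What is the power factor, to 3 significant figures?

0.989

ω = 2πf = 542200 rad/s
X_C = 1/(ωC) = 76.8 Ω
Z = 522 − j76.8 Ω
|Z| = √(522² + 76.8²) = 528 Ω
∠Z = arctan(-76.8/522) = -8.37°
cos φ = cos(-8.37°) = 0.989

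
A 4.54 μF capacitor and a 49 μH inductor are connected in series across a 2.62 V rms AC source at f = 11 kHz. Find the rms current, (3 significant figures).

ω = 2πf = 69120 rad/s
X_L = ωL = 3.39 Ω
X_C = 1/(ωC) = 3.19 Ω
Net reactance X = X_L − X_C = 0.200 Ω
Z = j0.200 Ω
|Z| = √(0² + 0.200²) = 0.200 Ω
I = V/|Z| = 2.62/0.200 = 13.1 A

13.1 A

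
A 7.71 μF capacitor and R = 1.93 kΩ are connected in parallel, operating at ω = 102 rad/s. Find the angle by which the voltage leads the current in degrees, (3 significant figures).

-56.6°

X_C = 1/(ωC) = 1270 Ω
Parallel: admittances add. Y = 1/R + jωC
Y = (0.000518 + j0.000786) S
|Y| = 0.000942 S → |Z| = 1/|Y| = 1060 Ω, ∠Z = −∠Y = -56.6°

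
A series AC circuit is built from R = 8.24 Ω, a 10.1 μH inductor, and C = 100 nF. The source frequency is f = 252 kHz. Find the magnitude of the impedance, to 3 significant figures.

12.7 Ω

ω = 2πf = 1.583e+06 rad/s
X_L = ωL = 16.0 Ω
X_C = 1/(ωC) = 6.32 Ω
Net reactance X = X_L − X_C = 9.68 Ω
Z = 8.24 + j9.68 Ω
|Z| = √(8.24² + 9.68²) = 12.7 Ω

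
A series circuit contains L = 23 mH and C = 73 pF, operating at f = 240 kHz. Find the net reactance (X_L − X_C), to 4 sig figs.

25600 Ω

ω = 2πf = 1.508e+06 rad/s
X_L = ωL = 34680 Ω
X_C = 1/(ωC) = 9084 Ω
X = 34680 − 9084 = 25600 Ω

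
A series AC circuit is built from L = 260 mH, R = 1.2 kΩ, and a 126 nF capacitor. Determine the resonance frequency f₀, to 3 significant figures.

ω₀ = 1/√(LC) = 1/√(0.26 × 1.26e-07) = 5525 rad/s
f₀ = ω₀/(2π) = 879 Hz

879 Hz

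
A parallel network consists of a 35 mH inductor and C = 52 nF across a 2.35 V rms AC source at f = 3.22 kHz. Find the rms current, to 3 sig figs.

846 μA

ω = 2πf = 20230 rad/s
X_L = ωL = 708 Ω
X_C = 1/(ωC) = 951 Ω
Parallel: admittances add. Y = 1/(jωL) + jωC
Y = (0 − j0.000360) S
|Y| = 0.000360 S → |Z| = 1/|Y| = 2780 Ω, ∠Z = −∠Y = 90.0°
I = V/|Z| = 2.35/2780 = 846 μA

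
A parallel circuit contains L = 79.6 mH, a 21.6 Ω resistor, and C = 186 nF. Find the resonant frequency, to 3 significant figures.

1.31 kHz

ω₀ = 1/√(LC) = 1/√(0.0796 × 1.86e-07) = 8218 rad/s
f₀ = ω₀/(2π) = 1.31 kHz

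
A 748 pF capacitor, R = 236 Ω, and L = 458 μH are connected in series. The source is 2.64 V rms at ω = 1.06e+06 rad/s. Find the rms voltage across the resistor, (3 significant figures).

X_L = ωL = 485 Ω
X_C = 1/(ωC) = 1260 Ω
Net reactance X = X_L − X_C = -776 Ω
Z = 236 − j776 Ω
|Z| = √(236² + 776²) = 811 Ω
I = V/|Z| = 3.26 mA
V_R = I·|Z_R| = 0.00326 × 236 = 0.768 V

0.768 V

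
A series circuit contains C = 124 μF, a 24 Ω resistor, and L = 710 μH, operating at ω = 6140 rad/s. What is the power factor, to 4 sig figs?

X_L = ωL = 4.359 Ω
X_C = 1/(ωC) = 1.313 Ω
Net reactance X = X_L − X_C = 3.046 Ω
Z = 24.00 + j3.046 Ω
|Z| = √(24.00² + 3.046²) = 24.19 Ω
∠Z = arctan(3.046/24.00) = 7.233°
cos φ = cos(7.233°) = 0.9920

0.9920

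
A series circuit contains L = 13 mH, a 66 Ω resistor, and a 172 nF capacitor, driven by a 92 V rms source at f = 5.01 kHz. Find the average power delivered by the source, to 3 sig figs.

10.2 W

ω = 2πf = 31480 rad/s
X_L = ωL = 409 Ω
X_C = 1/(ωC) = 185 Ω
Net reactance X = X_L − X_C = 225 Ω
Z = 66.0 + j225 Ω
|Z| = √(66.0² + 225²) = 234 Ω
∠Z = arctan(225/66.0) = 73.6°
I = V/|Z| = 393 mA
P = VI cos φ = 92 × 0.393 × cos(73.6°) = 10.2 W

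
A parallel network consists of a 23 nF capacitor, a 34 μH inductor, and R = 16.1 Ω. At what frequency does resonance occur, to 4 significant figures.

ω₀ = 1/√(LC) = 1/√(3.4e-05 × 2.3e-08) = 1.131e+06 rad/s
f₀ = ω₀/(2π) = 180.0 kHz

180.0 kHz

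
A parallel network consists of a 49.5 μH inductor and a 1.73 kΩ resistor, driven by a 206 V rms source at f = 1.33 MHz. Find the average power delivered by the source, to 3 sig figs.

ω = 2πf = 8.357e+06 rad/s
X_L = ωL = 414 Ω
Parallel: admittances add. Y = 1/R + 1/(jωL)
Y = (0.000578 − j0.00242) S
|Y| = 0.00249 S → |Z| = 1/|Y| = 402 Ω, ∠Z = −∠Y = 76.6°
I = V/|Z| = 512 mA
P = VI cos φ = 206 × 0.512 × cos(76.6°) = 24.5 W

24.5 W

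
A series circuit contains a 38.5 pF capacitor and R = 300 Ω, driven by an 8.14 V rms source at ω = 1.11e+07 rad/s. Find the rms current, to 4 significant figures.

3.450 mA

X_C = 1/(ωC) = 2340 Ω
Z = 300.0 − j2340 Ω
|Z| = √(300.0² + 2340²) = 2359 Ω
I = V/|Z| = 8.14/2359 = 3.450 mA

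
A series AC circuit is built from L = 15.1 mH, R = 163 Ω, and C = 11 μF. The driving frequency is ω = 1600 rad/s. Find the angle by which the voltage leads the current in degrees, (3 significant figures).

-11.3°

X_L = ωL = 24.2 Ω
X_C = 1/(ωC) = 56.8 Ω
Net reactance X = X_L − X_C = -32.7 Ω
Z = 163 − j32.7 Ω
|Z| = √(163² + 32.7²) = 166 Ω
∠Z = arctan(-32.7/163) = -11.3°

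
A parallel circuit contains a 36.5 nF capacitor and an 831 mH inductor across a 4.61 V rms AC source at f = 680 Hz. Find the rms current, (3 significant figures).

ω = 2πf = 4273 rad/s
X_L = ωL = 3550 Ω
X_C = 1/(ωC) = 6410 Ω
Parallel: admittances add. Y = 1/(jωL) + jωC
Y = (0 − j0.000126) S
|Y| = 0.000126 S → |Z| = 1/|Y| = 7960 Ω, ∠Z = −∠Y = 90.0°
I = V/|Z| = 4.61/7960 = 579 μA

579 μA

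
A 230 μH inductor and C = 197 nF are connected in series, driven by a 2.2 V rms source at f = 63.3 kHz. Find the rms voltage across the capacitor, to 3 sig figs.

ω = 2πf = 397700 rad/s
X_L = ωL = 91.5 Ω
X_C = 1/(ωC) = 12.8 Ω
Net reactance X = X_L − X_C = 78.7 Ω
Z = j78.7 Ω
|Z| = √(0² + 78.7²) = 78.7 Ω
I = V/|Z| = 27.9 mA
V_C = I·|Z_C| = 0.0279 × 12.8 = 0.357 V

0.357 V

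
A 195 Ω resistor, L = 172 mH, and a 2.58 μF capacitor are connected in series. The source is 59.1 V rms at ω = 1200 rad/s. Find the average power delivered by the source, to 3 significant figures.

X_L = ωL = 206 Ω
X_C = 1/(ωC) = 323 Ω
Net reactance X = X_L − X_C = -117 Ω
Z = 195 − j117 Ω
|Z| = √(195² + 117²) = 227 Ω
∠Z = arctan(-117/195) = -30.9°
I = V/|Z| = 260 mA
P = VI cos φ = 59.1 × 0.260 × cos(-30.9°) = 13.2 W

13.2 W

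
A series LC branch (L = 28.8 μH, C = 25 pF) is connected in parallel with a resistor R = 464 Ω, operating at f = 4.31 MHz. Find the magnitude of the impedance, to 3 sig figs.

386 Ω

ω = 2πf = 2.708e+07 rad/s
X_L = ωL = 780 Ω
X_C = 1/(ωC) = 1480 Ω
Branch 1: Z₁ = R = 464 Ω
Branch 2 (series LC): Z₂ = j(X_L − X_C) = −j697 Ω
Parallel: Z = Z₁Z₂/(Z₁+Z₂), |Z| = 386 Ω, ∠Z = -33.6°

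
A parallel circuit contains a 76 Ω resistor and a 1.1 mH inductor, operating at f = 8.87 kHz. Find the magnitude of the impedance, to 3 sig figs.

ω = 2πf = 55730 rad/s
X_L = ωL = 61.3 Ω
Parallel: admittances add. Y = 1/R + 1/(jωL)
Y = (0.0132 − j0.0163) S
|Y| = 0.0210 S → |Z| = 1/|Y| = 47.7 Ω, ∠Z = −∠Y = 51.1°

47.7 Ω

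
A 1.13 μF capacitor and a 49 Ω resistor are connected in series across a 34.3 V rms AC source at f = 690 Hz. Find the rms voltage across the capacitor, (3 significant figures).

33.4 V

ω = 2πf = 4335 rad/s
X_C = 1/(ωC) = 204 Ω
Z = 49.0 − j204 Ω
|Z| = √(49.0² + 204²) = 210 Ω
I = V/|Z| = 163 mA
V_C = I·|Z_C| = 0.163 × 204 = 33.4 V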